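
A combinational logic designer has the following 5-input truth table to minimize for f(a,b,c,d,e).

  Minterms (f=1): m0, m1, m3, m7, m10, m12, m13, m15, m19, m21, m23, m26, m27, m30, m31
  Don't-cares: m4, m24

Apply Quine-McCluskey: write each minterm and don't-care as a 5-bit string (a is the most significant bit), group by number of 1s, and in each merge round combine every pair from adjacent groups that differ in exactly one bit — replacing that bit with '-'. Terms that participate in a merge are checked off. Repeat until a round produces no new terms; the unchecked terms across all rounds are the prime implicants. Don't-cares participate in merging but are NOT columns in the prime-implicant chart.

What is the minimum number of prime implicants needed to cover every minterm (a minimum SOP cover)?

size-2^0 implicants → 00000(✓)  00001(✓)  00011(✓)  00100(✓)  00111(✓)  01010(✓)  01100(✓)  01101(✓)  01111(✓)  10011(✓)  10101(✓)  10111(✓)  11000(✓)  11010(✓)  11011(✓)  11110(✓)  11111(✓)
size-2^1 implicants → -0011(✓)  -0111(✓)  -1010  -1111(✓)  0-100  0-111(✓)  00-00  00-11(✓)  000-1  0000-  011-1  0110-  1-011(✓)  1-111(✓)  10-11(✓)  101-1  11-10(✓)  11-11(✓)  110-0  1101-(✓)  1111-(✓)
size-2^2 implicants → --111  -0-11  1--11  11-1-
Unchecked terms (primes): --111, -0-11, -1010, 0-100, 00-00, 000-1, 0000-, 011-1, 0110-, 1--11, 101-1, 11-1-, 110-0
Minterm coverage:
  m0 ⊆ 00-00,0000-
  m1 ⊆ 000-1,0000-
  m3 ⊆ -0-11,000-1
  m7 ⊆ --111,-0-11
  m10 ⊆ -1010 [E]
  m12 ⊆ 0-100,0110-
  m13 ⊆ 011-1,0110-
  m15 ⊆ --111,011-1
  m19 ⊆ -0-11,1--11
  m21 ⊆ 101-1 [E]
  m23 ⊆ --111,-0-11,1--11,101-1
  m26 ⊆ -1010,11-1-,110-0
  m27 ⊆ 1--11,11-1-
  m30 ⊆ 11-1- [E]
  m31 ⊆ --111,1--11,11-1-
E = {-1010, 101-1, 11-1-}
Petrick residual → --111, -0-11, 0000-, 0110-
Cover = cde + b'de + bc'de' + a'b'c'd' + a'bcd' + ab'ce + abd  |cover|=7

7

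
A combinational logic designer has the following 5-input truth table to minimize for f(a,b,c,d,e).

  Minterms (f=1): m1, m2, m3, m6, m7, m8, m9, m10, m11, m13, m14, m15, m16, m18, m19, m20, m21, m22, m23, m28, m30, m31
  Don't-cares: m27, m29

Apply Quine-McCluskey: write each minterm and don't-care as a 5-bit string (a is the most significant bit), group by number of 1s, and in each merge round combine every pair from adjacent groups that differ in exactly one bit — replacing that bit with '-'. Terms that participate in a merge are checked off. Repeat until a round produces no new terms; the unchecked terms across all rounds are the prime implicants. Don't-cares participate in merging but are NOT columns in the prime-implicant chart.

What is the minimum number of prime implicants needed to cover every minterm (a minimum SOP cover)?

7

size-2^0 implicants → 00001(✓)  00010(✓)  00011(✓)  00110(✓)  00111(✓)  01000(✓)  01001(✓)  01010(✓)  01011(✓)  01101(✓)  01110(✓)  01111(✓)  10000(✓)  10010(✓)  10011(✓)  10100(✓)  10101(✓)  10110(✓)  10111(✓)  11011(✓)  11100(✓)  11101(✓)  11110(✓)  11111(✓)
size-2^1 implicants → -0010(✓)  -0011(✓)  -0110(✓)  -0111(✓)  -1011(✓)  -1101(✓)  -1110(✓)  -1111(✓)  0-001(✓)  0-010(✓)  0-011(✓)  0-110(✓)  0-111(✓)  00-10(✓)  00-11(✓)  000-1(✓)  0001-(✓)  0011-(✓)  01-01(✓)  01-10(✓)  01-11(✓)  010-0(✓)  010-1(✓)  0100-(✓)  0101-(✓)  011-1(✓)  0111-(✓)  1-011(✓)  1-100(✓)  1-101(✓)  1-110(✓)  1-111(✓)  10-00(✓)  10-10(✓)  10-11(✓)  100-0(✓)  1001-(✓)  101-0(✓)  101-1(✓)  1010-(✓)  1011-(✓)  11-11(✓)  111-0(✓)  111-1(✓)  1110-(✓)  1111-(✓)
size-2^2 implicants → --011(✓)  --110(✓)  --111(✓)  -0-10(✓)  -0-11(✓)  -001-(✓)  -011-(✓)  -1-11(✓)  -11-1  -111-(✓)  0--10(✓)  0--11(✓)  0-0-1  0-01-(✓)  0-11-(✓)  00-1-(✓)  01--1  01-1-(✓)  010--  1--11(✓)  1-1-0(✓)  1-1-1(✓)  1-10-(✓)  1-11-(✓)  10--0  10-1-(✓)  101--(✓)  111--(✓)
size-2^3 implicants → ---11  --11-  -0-1-  0--1-  1-1--
Unchecked terms (primes): ---11, --11-, -0-1-, -11-1, 0--1-, 0-0-1, 01--1, 010--, 1-1--, 10--0
Minterm coverage:
  m1 ⊆ 0-0-1 [E]
  m2 ⊆ -0-1-,0--1-
  m3 ⊆ ---11,-0-1-,0--1-,0-0-1
  m6 ⊆ --11-,-0-1-,0--1-
  m7 ⊆ ---11,--11-,-0-1-,0--1-
  m8 ⊆ 010-- [E]
  m9 ⊆ 0-0-1,01--1,010--
  m10 ⊆ 0--1-,010--
  m11 ⊆ ---11,0--1-,0-0-1,01--1,010--
  m13 ⊆ -11-1,01--1
  m14 ⊆ --11-,0--1-
  m15 ⊆ ---11,--11-,-11-1,0--1-,01--1
  m16 ⊆ 10--0 [E]
  m18 ⊆ -0-1-,10--0
  m19 ⊆ ---11,-0-1-
  m20 ⊆ 1-1--,10--0
  m21 ⊆ 1-1-- [E]
  m22 ⊆ --11-,-0-1-,1-1--,10--0
  m23 ⊆ ---11,--11-,-0-1-,1-1--
  m28 ⊆ 1-1-- [E]
  m30 ⊆ --11-,1-1--
  m31 ⊆ ---11,--11-,-11-1,1-1--
E = {0-0-1, 010--, 1-1--, 10--0}
Petrick residual → ---11, -11-1, 0--1-
Cover = de + bce + a'd + a'c'e + a'bc' + ac + ab'e'  |cover|=7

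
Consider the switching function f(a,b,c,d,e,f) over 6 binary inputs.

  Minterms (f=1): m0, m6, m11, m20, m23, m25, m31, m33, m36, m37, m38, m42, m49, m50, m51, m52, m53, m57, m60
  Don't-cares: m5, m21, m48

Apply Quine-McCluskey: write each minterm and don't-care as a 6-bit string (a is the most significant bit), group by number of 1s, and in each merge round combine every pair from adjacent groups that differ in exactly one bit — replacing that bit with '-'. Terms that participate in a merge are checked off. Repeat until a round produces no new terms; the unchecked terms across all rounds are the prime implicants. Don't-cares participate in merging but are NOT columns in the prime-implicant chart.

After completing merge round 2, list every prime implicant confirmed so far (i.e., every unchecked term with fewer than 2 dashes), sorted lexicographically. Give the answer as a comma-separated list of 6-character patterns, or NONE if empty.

size-2^0 implicants → 000000  000101(✓)  000110(✓)  001011  010100(✓)  010101(✓)  010111(✓)  011001(✓)  011111(✓)  100001(✓)  100100(✓)  100101(✓)  100110(✓)  101010  110000(✓)  110001(✓)  110010(✓)  110011(✓)  110100(✓)  110101(✓)  111001(✓)  111100(✓)
size-2^1 implicants → -00101(✓)  -00110  -10100(✓)  -10101(✓)  -11001  0-0101(✓)  01-111  0101-1  01010-(✓)  1-0001(✓)  1-0100(✓)  1-0101(✓)  100-01(✓)  1001-0  10010-(✓)  11-001  11-100  110-00(✓)  110-01(✓)  1100-0(✓)  1100-1(✓)  11000-(✓)  11001-(✓)  11010-(✓)
size-2^2 implicants → --0101  -1010-  1-0-01  1-010-  110-0-  1100--
Unchecked terms (primes): --0101, -00110, -1010-, -11001, 000000, 001011, 01-111, 0101-1, 1-0-01, 1-010-, 1001-0, 101010, 11-001, 11-100, 110-0-, 1100--

-00110, -11001, 000000, 001011, 01-111, 0101-1, 1001-0, 101010, 11-001, 11-100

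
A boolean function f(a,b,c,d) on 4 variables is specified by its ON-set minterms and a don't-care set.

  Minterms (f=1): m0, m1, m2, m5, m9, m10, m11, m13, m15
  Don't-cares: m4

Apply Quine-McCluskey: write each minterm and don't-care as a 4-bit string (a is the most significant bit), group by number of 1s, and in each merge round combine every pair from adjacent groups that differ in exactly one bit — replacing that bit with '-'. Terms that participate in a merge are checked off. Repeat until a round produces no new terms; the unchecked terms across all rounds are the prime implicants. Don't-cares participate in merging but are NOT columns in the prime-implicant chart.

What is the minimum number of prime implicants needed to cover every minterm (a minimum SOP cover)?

size-2^0 implicants → 0000(✓)  0001(✓)  0010(✓)  0100(✓)  0101(✓)  1001(✓)  1010(✓)  1011(✓)  1101(✓)  1111(✓)
size-2^1 implicants → -001(✓)  -010  -101(✓)  0-00(✓)  0-01(✓)  00-0  000-(✓)  010-(✓)  1-01(✓)  1-11(✓)  10-1(✓)  101-  11-1(✓)
size-2^2 implicants → --01  0-0-  1--1
Unchecked terms (primes): --01, -010, 0-0-, 00-0, 1--1, 101-
Minterm coverage:
  m0 ⊆ 0-0-,00-0
  m1 ⊆ --01,0-0-
  m2 ⊆ -010,00-0
  m5 ⊆ --01,0-0-
  m9 ⊆ --01,1--1
  m10 ⊆ -010,101-
  m11 ⊆ 1--1,101-
  m13 ⊆ --01,1--1
  m15 ⊆ 1--1 [E]
E = {1--1}
Petrick residual → -010, 0-0-
Cover = b'cd' + a'c' + ad  |cover|=3

3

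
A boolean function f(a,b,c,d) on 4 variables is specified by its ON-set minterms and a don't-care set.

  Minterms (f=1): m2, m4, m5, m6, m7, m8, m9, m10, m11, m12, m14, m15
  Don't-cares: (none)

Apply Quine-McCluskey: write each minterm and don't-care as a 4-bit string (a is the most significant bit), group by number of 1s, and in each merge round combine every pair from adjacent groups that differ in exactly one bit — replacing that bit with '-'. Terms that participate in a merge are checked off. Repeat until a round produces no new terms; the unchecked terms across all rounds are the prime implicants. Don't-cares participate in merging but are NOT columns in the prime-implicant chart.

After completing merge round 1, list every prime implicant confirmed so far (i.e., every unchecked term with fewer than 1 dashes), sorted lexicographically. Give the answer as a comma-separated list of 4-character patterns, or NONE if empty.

NONE

[col 0] 0010*, 0100*, 0101*, 0110*, 0111*, 1000*, 1001*, 1010*, 1011*, 1100*, 1110*, 1111*
[col 1] -010*, -100*, -110*, -111*, 0-10*, 01-0*, 01-1*, 010-*, 011-*, 1-00*, 1-10*, 1-11*, 10-0*, 10-1*, 100-*, 101-*, 11-0*, 111-*
[col 2] --10, -1-0, -11-, 01--, 1--0, 1-1-, 10--
Prime implicants: --10, -1-0, -11-, 01--, 1--0, 1-1-, 10--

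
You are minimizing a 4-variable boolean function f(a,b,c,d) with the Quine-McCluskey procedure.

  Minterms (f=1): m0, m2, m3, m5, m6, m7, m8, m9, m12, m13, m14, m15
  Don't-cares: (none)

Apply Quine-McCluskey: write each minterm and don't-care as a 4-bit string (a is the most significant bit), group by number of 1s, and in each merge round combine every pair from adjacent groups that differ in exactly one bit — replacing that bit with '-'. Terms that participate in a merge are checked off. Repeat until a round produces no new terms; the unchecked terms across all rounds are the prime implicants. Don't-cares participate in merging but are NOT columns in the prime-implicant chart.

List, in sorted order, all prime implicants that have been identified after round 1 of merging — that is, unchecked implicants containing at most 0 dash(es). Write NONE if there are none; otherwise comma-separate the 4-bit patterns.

NONE

[col 0] 0000*, 0010*, 0011*, 0101*, 0110*, 0111*, 1000*, 1001*, 1100*, 1101*, 1110*, 1111*
[col 1] -000, -101*, -110*, -111*, 0-10*, 0-11*, 00-0, 001-*, 01-1*, 011-*, 1-00*, 1-01*, 100-*, 11-0*, 11-1*, 110-*, 111-*
[col 2] -1-1, -11-, 0-1-, 1-0-, 11--
Prime implicants: -000, -1-1, -11-, 0-1-, 00-0, 1-0-, 11--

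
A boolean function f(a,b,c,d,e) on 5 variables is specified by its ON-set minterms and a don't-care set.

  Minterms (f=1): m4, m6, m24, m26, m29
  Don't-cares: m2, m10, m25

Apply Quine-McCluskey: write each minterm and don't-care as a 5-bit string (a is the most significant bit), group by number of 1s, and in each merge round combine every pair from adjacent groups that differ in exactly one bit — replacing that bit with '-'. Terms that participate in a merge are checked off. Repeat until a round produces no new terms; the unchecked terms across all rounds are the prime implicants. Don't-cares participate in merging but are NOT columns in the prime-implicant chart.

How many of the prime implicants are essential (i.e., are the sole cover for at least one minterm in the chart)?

[col 0] 00010*, 00100*, 00110*, 01010*, 11000*, 11001*, 11010*, 11101*
[col 1] -1010, 0-010, 00-10, 001-0, 11-01, 110-0, 1100-
Prime implicants: -1010, 0-010, 00-10, 001-0, 11-01, 110-0, 1100-
PI chart (minterm → PIs covering it):
  4 | 001-0  (sole → essential)
  6 | 00-10,001-0
  24 | 110-0,1100-
  26 | -1010,110-0
  29 | 11-01  (sole → essential)
Essential prime implicants: 001-0, 11-01

2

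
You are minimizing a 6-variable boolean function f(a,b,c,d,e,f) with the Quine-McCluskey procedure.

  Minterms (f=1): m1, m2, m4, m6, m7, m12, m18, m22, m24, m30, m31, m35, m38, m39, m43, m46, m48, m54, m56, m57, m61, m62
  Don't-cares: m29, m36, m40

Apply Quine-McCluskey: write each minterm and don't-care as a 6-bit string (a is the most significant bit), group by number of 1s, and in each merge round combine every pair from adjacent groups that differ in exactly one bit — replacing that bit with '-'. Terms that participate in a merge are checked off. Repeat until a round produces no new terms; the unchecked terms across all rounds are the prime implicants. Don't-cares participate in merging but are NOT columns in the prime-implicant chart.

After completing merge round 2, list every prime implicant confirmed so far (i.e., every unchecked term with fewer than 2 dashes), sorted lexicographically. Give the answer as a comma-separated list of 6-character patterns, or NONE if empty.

Round 0: 000001 000010✓ 000100✓ 000110✓ 000111✓ 001100✓ 010010✓ 010110✓ 011000✓ 011101✓ 011110✓ 011111✓ 100011✓ 100100✓ 100110✓ 100111✓ 101000✓ 101011✓ 101110✓ 110000✓ 110110✓ 111000✓ 111001✓ 111101✓ 111110✓
Round 1: -00100✓ -00110✓ -00111✓ -10110✓ -11000 -11101 -11110✓ 0-0010✓ 0-0110✓ 00-100 000-10✓ 0001-0✓ 00011-✓ 01-110✓ 010-10✓ 0111-1 01111- 1-0110✓ 1-1000 1-1110✓ 10-011 10-110✓ 100-11 1001-0✓ 10011-✓ 11-000 11-110✓ 111-01 11100-
Round 2: --0110 -001-0 -0011- -1-110 0-0-10 1--110
PIs = {--0110, -001-0, -0011-, -1-110, -11000, -11101, 0-0-10, 00-100, 000001, 0111-1, 01111-, 1--110, 1-1000, 10-011, 100-11, 11-000, 111-01, 11100-}

-11000, -11101, 00-100, 000001, 0111-1, 01111-, 1-1000, 10-011, 100-11, 11-000, 111-01, 11100-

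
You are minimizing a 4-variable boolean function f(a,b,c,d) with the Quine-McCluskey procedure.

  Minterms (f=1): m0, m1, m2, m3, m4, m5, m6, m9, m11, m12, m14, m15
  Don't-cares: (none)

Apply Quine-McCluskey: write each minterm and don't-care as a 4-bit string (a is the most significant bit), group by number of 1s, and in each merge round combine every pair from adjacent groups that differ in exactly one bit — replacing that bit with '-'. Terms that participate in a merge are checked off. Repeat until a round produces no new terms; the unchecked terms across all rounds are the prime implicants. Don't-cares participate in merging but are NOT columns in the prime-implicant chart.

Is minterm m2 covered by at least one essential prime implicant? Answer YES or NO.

Round 0: 0000✓ 0001✓ 0010✓ 0011✓ 0100✓ 0101✓ 0110✓ 1001✓ 1011✓ 1100✓ 1110✓ 1111✓
Round 1: -001✓ -011✓ -100✓ -110✓ 0-00✓ 0-01✓ 0-10✓ 00-0✓ 00-1✓ 000-✓ 001-✓ 01-0✓ 010-✓ 1-11 10-1✓ 11-0✓ 111-
Round 2: -0-1 -1-0 0--0 0-0- 00--
PIs = {-0-1, -1-0, 0--0, 0-0-, 00--, 1-11, 111-}
Coverage chart:
  m0: 0--0,0-0-,00--
  m1: -0-1,0-0-,00--
  m2: 0--0,00--
  m3: -0-1,00--
  m4: -1-0,0--0,0-0-
  m5: 0-0- ←essential
  m6: -1-0,0--0
  m9: -0-1 ←essential
  m11: -0-1,1-11
  m12: -1-0 ←essential
  m14: -1-0,111-
  m15: 1-11,111-
Essential: -0-1, -1-0, 0-0-

NO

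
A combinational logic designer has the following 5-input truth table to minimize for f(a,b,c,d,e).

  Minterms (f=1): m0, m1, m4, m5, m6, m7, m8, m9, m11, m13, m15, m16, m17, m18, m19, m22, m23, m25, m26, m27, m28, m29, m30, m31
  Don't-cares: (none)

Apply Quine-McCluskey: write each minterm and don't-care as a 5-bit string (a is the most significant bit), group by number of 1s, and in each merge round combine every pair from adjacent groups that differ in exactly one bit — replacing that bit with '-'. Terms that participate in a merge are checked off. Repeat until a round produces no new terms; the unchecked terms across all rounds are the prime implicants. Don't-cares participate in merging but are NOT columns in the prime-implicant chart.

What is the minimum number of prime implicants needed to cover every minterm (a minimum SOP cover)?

[col 0] 00000*, 00001*, 00100*, 00101*, 00110*, 00111*, 01000*, 01001*, 01011*, 01101*, 01111*, 10000*, 10001*, 10010*, 10011*, 10110*, 10111*, 11001*, 11010*, 11011*, 11100*, 11101*, 11110*, 11111*
[col 1] -0000*, -0001*, -0110*, -0111*, -1001*, -1011*, -1101*, -1111*, 0-000*, 0-001*, 0-101*, 0-111*, 00-00*, 00-01*, 0000-*, 001-0*, 001-1*, 0010-*, 0011-*, 01-01*, 01-11*, 010-1*, 0100-*, 011-1*, 1-001*, 1-010*, 1-011*, 1-110*, 1-111*, 10-10*, 10-11*, 100-0*, 100-1*, 1000-*, 1001-*, 1011-*, 11-01*, 11-10*, 11-11*, 110-1*, 1101-*, 111-0*, 111-1*, 1110-*, 1111-*
[col 2] --001, --111, -000-, -011-, -1-01*, -1-11*, -10-1*, -11-1*, 0--01, 0-00-, 0-1-1, 00-0-, 001--, 01--1*, 1--10*, 1--11*, 1-0-1, 1-01-*, 1-11-*, 10-1-*, 100--, 11--1*, 11-1-*, 111--
[col 3] -1--1, 1--1-
Prime implicants: --001, --111, -000-, -011-, -1--1, 0--01, 0-00-, 0-1-1, 00-0-, 001--, 1--1-, 1-0-1, 100--, 111--
PI chart (minterm → PIs covering it):
  0 | -000-,0-00-,00-0-
  1 | --001,-000-,0--01,0-00-,00-0-
  4 | 00-0-,001--
  5 | 0--01,0-1-1,00-0-,001--
  6 | -011-,001--
  7 | --111,-011-,0-1-1,001--
  8 | 0-00-  (sole → essential)
  9 | --001,-1--1,0--01,0-00-
  11 | -1--1  (sole → essential)
  13 | -1--1,0--01,0-1-1
  15 | --111,-1--1,0-1-1
  16 | -000-,100--
  17 | --001,-000-,1-0-1,100--
  18 | 1--1-,100--
  19 | 1--1-,1-0-1,100--
  22 | -011-,1--1-
  23 | --111,-011-,1--1-
  25 | --001,-1--1,1-0-1
  26 | 1--1-  (sole → essential)
  27 | -1--1,1--1-,1-0-1
  28 | 111--  (sole → essential)
  29 | -1--1,111--
  30 | 1--1-,111--
  31 | --111,-1--1,1--1-,111--
Essential prime implicants: -1--1, 0-00-, 1--1-, 111--
Petrick residual → -000-, 001--
Minimum SOP uses 6 PIs: b'c'd' + be + a'c'd' + a'b'c + ad + abc

6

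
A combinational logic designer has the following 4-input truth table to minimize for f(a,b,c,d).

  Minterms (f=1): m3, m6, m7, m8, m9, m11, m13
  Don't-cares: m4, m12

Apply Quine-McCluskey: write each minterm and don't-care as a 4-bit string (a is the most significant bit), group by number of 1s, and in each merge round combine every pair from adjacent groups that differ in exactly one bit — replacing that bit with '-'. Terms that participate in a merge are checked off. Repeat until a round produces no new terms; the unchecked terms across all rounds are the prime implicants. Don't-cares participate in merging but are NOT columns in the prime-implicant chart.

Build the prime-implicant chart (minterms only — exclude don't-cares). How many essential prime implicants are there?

1

Round 0: 0011✓ 0100✓ 0110✓ 0111✓ 1000✓ 1001✓ 1011✓ 1100✓ 1101✓
Round 1: -011 -100 0-11 01-0 011- 1-00✓ 1-01✓ 10-1 100-✓ 110-✓
Round 2: 1-0-
PIs = {-011, -100, 0-11, 01-0, 011-, 1-0-, 10-1}
Coverage chart:
  m3: -011,0-11
  m6: 01-0,011-
  m7: 0-11,011-
  m8: 1-0- ←essential
  m9: 1-0-,10-1
  m11: -011,10-1
  m13: 1-0- ←essential
Essential: 1-0-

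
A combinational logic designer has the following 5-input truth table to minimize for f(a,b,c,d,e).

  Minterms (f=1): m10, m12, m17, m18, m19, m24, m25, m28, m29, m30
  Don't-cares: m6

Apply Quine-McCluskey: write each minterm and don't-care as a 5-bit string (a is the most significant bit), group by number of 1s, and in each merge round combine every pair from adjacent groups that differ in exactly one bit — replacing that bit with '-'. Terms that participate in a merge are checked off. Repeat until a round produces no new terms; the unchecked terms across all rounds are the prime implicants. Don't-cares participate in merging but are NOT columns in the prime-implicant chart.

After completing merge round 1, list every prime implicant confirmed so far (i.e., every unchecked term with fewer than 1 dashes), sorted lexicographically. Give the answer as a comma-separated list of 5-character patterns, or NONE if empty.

[col 0] 00110, 01010, 01100*, 10001*, 10010*, 10011*, 11000*, 11001*, 11100*, 11101*, 11110*
[col 1] -1100, 1-001, 100-1, 1001-, 11-00*, 11-01*, 1100-*, 111-0, 1110-*
[col 2] 11-0-
Prime implicants: -1100, 00110, 01010, 1-001, 100-1, 1001-, 11-0-, 111-0

00110, 01010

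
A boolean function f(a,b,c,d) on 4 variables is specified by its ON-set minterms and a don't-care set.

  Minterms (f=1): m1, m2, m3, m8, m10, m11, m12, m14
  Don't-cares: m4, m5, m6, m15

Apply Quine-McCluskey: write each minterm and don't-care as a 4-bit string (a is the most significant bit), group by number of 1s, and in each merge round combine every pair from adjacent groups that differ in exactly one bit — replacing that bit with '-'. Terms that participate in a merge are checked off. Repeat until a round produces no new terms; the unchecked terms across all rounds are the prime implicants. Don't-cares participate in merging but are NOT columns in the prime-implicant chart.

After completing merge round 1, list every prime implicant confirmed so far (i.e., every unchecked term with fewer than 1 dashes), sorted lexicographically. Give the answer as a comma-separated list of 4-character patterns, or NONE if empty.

size-2^0 implicants → 0001(✓)  0010(✓)  0011(✓)  0100(✓)  0101(✓)  0110(✓)  1000(✓)  1010(✓)  1011(✓)  1100(✓)  1110(✓)  1111(✓)
size-2^1 implicants → -010(✓)  -011(✓)  -100(✓)  -110(✓)  0-01  0-10(✓)  00-1  001-(✓)  01-0(✓)  010-  1-00(✓)  1-10(✓)  1-11(✓)  10-0(✓)  101-(✓)  11-0(✓)  111-(✓)
size-2^2 implicants → --10  -01-  -1-0  1--0  1-1-
Unchecked terms (primes): --10, -01-, -1-0, 0-01, 00-1, 010-, 1--0, 1-1-

NONE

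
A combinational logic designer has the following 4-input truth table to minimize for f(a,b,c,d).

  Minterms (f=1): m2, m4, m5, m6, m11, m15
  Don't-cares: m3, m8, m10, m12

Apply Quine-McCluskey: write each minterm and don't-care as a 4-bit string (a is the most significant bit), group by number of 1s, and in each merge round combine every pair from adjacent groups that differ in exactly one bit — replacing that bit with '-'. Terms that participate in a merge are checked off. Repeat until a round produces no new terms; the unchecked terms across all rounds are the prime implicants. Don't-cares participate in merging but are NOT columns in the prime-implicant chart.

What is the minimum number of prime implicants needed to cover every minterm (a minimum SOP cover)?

[col 0] 0010*, 0011*, 0100*, 0101*, 0110*, 1000*, 1010*, 1011*, 1100*, 1111*
[col 1] -010*, -011*, -100, 0-10, 001-*, 01-0, 010-, 1-00, 1-11, 10-0, 101-*
[col 2] -01-
Prime implicants: -01-, -100, 0-10, 01-0, 010-, 1-00, 1-11, 10-0
PI chart (minterm → PIs covering it):
  2 | -01-,0-10
  4 | -100,01-0,010-
  5 | 010-  (sole → essential)
  6 | 0-10,01-0
  11 | -01-,1-11
  15 | 1-11  (sole → essential)
Essential prime implicants: 010-, 1-11
Petrick residual → 0-10
Minimum SOP uses 3 PIs: a'cd' + a'bc' + acd

3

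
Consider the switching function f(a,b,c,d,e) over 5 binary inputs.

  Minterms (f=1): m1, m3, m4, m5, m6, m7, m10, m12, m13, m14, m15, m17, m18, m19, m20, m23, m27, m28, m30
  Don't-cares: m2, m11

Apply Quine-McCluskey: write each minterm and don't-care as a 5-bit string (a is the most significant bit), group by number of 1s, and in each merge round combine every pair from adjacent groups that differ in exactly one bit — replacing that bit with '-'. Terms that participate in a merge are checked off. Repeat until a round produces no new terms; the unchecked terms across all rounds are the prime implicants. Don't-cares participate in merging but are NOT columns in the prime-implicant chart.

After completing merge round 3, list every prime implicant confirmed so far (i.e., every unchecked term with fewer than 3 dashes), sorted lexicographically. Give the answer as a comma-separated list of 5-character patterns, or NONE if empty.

--011, --100, -0-11, -00-1, -001-, -11-0, 00--1

[col 0] 00001*, 00010*, 00011*, 00100*, 00101*, 00110*, 00111*, 01010*, 01011*, 01100*, 01101*, 01110*, 01111*, 10001*, 10010*, 10011*, 10100*, 10111*, 11011*, 11100*, 11110*
[col 1] -0001*, -0010*, -0011*, -0100*, -0111*, -1011*, -1100*, -1110*, 0-010*, 0-011*, 0-100*, 0-101*, 0-110*, 0-111*, 00-01*, 00-10*, 00-11*, 000-1*, 0001-*, 001-0*, 001-1*, 0010-*, 0011-*, 01-10*, 01-11*, 0101-*, 011-0*, 011-1*, 0110-*, 0111-*, 1-011*, 1-100*, 10-11*, 100-1*, 1001-*, 111-0*
[col 2] --011, --100, -0-11, -00-1, -001-, -11-0, 0--10*, 0--11*, 0-01-*, 0-1-0*, 0-1-1*, 0-10-*, 0-11-*, 00--1, 00-1-*, 001--*, 01-1-*, 011--*
[col 3] 0--1-, 0-1--
Prime implicants: --011, --100, -0-11, -00-1, -001-, -11-0, 0--1-, 0-1--, 00--1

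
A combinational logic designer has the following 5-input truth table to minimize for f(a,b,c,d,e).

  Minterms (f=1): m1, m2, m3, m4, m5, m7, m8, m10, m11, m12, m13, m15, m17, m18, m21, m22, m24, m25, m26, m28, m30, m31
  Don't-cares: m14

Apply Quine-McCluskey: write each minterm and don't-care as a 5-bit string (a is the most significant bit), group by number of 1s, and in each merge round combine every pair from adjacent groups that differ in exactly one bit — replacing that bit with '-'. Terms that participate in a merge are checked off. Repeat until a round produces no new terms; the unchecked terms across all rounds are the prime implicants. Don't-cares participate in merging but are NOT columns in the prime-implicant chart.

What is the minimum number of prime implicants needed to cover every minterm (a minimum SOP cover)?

8

[col 0] 00001*, 00010*, 00011*, 00100*, 00101*, 00111*, 01000*, 01010*, 01011*, 01100*, 01101*, 01110*, 01111*, 10001*, 10010*, 10101*, 10110*, 11000*, 11001*, 11010*, 11100*, 11110*, 11111*
[col 1] -0001*, -0010*, -0101*, -1000*, -1010*, -1100*, -1110*, -1111*, 0-010*, 0-011*, 0-100*, 0-101*, 0-111*, 00-01*, 00-11*, 000-1*, 0001-*, 001-1*, 0010-*, 01-00*, 01-10*, 01-11*, 010-0*, 0101-*, 011-0*, 011-1*, 0110-*, 0111-*, 1-001, 1-010*, 1-110*, 10-01*, 10-10*, 11-00*, 11-10*, 110-0*, 1100-, 111-0*, 1111-*
[col 2] --010, -0-01, -1-00*, -1-10*, -10-0*, -11-0*, -111-, 0--11, 0-01-, 0-1-1, 0-10-, 00--1, 01--0*, 01-1-, 011--, 1--10, 11--0*
[col 3] -1--0
Prime implicants: --010, -0-01, -1--0, -111-, 0--11, 0-01-, 0-1-1, 0-10-, 00--1, 01-1-, 011--, 1--10, 1-001, 1100-
PI chart (minterm → PIs covering it):
  1 | -0-01,00--1
  2 | --010,0-01-
  3 | 0--11,0-01-,00--1
  4 | 0-10-  (sole → essential)
  5 | -0-01,0-1-1,0-10-,00--1
  7 | 0--11,0-1-1,00--1
  8 | -1--0  (sole → essential)
  10 | --010,-1--0,0-01-,01-1-
  11 | 0--11,0-01-,01-1-
  12 | -1--0,0-10-,011--
  13 | 0-1-1,0-10-,011--
  15 | -111-,0--11,0-1-1,01-1-,011--
  17 | -0-01,1-001
  18 | --010,1--10
  21 | -0-01  (sole → essential)
  22 | 1--10  (sole → essential)
  24 | -1--0,1100-
  25 | 1-001,1100-
  26 | --010,-1--0,1--10
  28 | -1--0  (sole → essential)
  30 | -1--0,-111-,1--10
  31 | -111-  (sole → essential)
Essential prime implicants: -0-01, -1--0, -111-, 0-10-, 1--10
Petrick residual → --010, 0--11, 1-001
Minimum SOP uses 8 PIs: c'de' + b'd'e + be' + bcd + a'de + a'cd' + ade' + ac'd'e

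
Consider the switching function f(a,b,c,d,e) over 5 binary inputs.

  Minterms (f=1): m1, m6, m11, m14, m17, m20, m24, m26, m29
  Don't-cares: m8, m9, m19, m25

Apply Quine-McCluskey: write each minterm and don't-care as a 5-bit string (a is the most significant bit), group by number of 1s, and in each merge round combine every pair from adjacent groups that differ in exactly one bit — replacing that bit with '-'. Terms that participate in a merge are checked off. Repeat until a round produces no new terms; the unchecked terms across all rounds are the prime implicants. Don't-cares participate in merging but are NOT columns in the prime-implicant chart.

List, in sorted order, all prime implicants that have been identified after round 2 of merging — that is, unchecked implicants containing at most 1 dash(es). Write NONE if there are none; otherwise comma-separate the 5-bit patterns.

[col 0] 00001*, 00110*, 01000*, 01001*, 01011*, 01110*, 10001*, 10011*, 10100, 11000*, 11001*, 11010*, 11101*
[col 1] -0001*, -1000*, -1001*, 0-001*, 0-110, 010-1, 0100-*, 1-001*, 100-1, 11-01, 110-0, 1100-*
[col 2] --001, -100-
Prime implicants: --001, -100-, 0-110, 010-1, 100-1, 10100, 11-01, 110-0

0-110, 010-1, 100-1, 10100, 11-01, 110-0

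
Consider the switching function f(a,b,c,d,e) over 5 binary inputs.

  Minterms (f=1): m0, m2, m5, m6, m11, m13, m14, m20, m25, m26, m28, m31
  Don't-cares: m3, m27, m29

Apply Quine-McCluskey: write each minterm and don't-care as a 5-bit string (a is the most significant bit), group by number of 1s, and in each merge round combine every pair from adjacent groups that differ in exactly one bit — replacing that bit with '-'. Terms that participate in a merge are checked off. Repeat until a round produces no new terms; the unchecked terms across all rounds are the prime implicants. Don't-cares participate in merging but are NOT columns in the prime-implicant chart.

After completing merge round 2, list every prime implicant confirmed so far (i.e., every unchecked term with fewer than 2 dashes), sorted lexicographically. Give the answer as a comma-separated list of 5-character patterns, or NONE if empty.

-1011, -1101, 0-011, 0-101, 0-110, 00-10, 000-0, 0001-, 1-100, 1101-, 1110-

[col 0] 00000*, 00010*, 00011*, 00101*, 00110*, 01011*, 01101*, 01110*, 10100*, 11001*, 11010*, 11011*, 11100*, 11101*, 11111*
[col 1] -1011, -1101, 0-011, 0-101, 0-110, 00-10, 000-0, 0001-, 1-100, 11-01*, 11-11*, 110-1*, 1101-, 111-1*, 1110-
[col 2] 11--1
Prime implicants: -1011, -1101, 0-011, 0-101, 0-110, 00-10, 000-0, 0001-, 1-100, 11--1, 1101-, 1110-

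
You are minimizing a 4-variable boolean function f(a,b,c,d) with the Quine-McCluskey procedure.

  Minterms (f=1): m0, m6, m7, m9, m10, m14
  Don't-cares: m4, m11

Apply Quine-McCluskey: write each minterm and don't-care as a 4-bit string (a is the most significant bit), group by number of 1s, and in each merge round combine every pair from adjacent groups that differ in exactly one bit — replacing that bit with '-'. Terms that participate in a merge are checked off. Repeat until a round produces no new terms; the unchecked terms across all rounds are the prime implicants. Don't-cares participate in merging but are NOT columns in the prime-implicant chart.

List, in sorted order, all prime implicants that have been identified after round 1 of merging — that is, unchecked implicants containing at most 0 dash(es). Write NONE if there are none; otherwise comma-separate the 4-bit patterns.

[col 0] 0000*, 0100*, 0110*, 0111*, 1001*, 1010*, 1011*, 1110*
[col 1] -110, 0-00, 01-0, 011-, 1-10, 10-1, 101-
Prime implicants: -110, 0-00, 01-0, 011-, 1-10, 10-1, 101-

NONE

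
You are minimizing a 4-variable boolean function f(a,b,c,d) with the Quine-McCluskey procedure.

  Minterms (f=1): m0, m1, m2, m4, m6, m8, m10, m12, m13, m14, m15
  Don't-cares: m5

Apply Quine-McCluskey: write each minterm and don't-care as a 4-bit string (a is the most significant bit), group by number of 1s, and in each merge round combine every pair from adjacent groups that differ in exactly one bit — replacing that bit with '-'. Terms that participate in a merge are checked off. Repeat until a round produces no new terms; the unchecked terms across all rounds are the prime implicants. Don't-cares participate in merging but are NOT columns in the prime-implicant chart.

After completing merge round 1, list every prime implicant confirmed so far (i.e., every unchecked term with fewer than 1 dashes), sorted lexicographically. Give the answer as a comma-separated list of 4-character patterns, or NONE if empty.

size-2^0 implicants → 0000(✓)  0001(✓)  0010(✓)  0100(✓)  0101(✓)  0110(✓)  1000(✓)  1010(✓)  1100(✓)  1101(✓)  1110(✓)  1111(✓)
size-2^1 implicants → -000(✓)  -010(✓)  -100(✓)  -101(✓)  -110(✓)  0-00(✓)  0-01(✓)  0-10(✓)  00-0(✓)  000-(✓)  01-0(✓)  010-(✓)  1-00(✓)  1-10(✓)  10-0(✓)  11-0(✓)  11-1(✓)  110-(✓)  111-(✓)
size-2^2 implicants → --00(✓)  --10(✓)  -0-0(✓)  -1-0(✓)  -10-  0--0(✓)  0-0-  1--0(✓)  11--
size-2^3 implicants → ---0
Unchecked terms (primes): ---0, -10-, 0-0-, 11--

NONE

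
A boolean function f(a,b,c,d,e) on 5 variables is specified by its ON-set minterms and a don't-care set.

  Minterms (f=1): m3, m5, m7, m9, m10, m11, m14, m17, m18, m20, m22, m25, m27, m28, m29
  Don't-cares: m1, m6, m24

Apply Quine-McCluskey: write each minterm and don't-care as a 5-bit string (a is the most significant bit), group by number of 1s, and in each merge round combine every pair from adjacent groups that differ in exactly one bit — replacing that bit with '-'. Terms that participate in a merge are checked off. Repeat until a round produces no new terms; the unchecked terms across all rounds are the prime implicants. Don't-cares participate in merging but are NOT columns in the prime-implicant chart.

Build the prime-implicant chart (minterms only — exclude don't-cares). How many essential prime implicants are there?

size-2^0 implicants → 00001(✓)  00011(✓)  00101(✓)  00110(✓)  00111(✓)  01001(✓)  01010(✓)  01011(✓)  01110(✓)  10001(✓)  10010(✓)  10100(✓)  10110(✓)  11000(✓)  11001(✓)  11011(✓)  11100(✓)  11101(✓)
size-2^1 implicants → -0001(✓)  -0110  -1001(✓)  -1011(✓)  0-001(✓)  0-011(✓)  0-110  00-01(✓)  00-11(✓)  000-1(✓)  001-1(✓)  0011-  01-10  010-1(✓)  0101-  1-001(✓)  1-100  10-10  101-0  11-00(✓)  11-01(✓)  110-1(✓)  1100-(✓)  1110-(✓)
size-2^2 implicants → --001  -10-1  0-0-1  00--1  11-0-
Unchecked terms (primes): --001, -0110, -10-1, 0-0-1, 0-110, 00--1, 0011-, 01-10, 0101-, 1-100, 10-10, 101-0, 11-0-
Minterm coverage:
  m3 ⊆ 0-0-1,00--1
  m5 ⊆ 00--1 [E]
  m7 ⊆ 00--1,0011-
  m9 ⊆ --001,-10-1,0-0-1
  m10 ⊆ 01-10,0101-
  m11 ⊆ -10-1,0-0-1,0101-
  m14 ⊆ 0-110,01-10
  m17 ⊆ --001 [E]
  m18 ⊆ 10-10 [E]
  m20 ⊆ 1-100,101-0
  m22 ⊆ -0110,10-10,101-0
  m25 ⊆ --001,-10-1,11-0-
  m27 ⊆ -10-1 [E]
  m28 ⊆ 1-100,11-0-
  m29 ⊆ 11-0- [E]
E = {--001, -10-1, 00--1, 10-10, 11-0-}

5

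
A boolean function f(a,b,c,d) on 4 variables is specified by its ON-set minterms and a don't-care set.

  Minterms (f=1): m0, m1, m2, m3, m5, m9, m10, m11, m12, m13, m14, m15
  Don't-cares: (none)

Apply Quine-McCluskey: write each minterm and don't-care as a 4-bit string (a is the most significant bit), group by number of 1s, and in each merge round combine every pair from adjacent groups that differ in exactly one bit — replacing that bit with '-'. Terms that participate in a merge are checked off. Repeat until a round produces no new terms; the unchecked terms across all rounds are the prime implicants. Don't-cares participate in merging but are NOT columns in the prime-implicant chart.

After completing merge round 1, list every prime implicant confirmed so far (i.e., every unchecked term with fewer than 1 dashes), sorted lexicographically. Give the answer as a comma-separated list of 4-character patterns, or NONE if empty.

size-2^0 implicants → 0000(✓)  0001(✓)  0010(✓)  0011(✓)  0101(✓)  1001(✓)  1010(✓)  1011(✓)  1100(✓)  1101(✓)  1110(✓)  1111(✓)
size-2^1 implicants → -001(✓)  -010(✓)  -011(✓)  -101(✓)  0-01(✓)  00-0(✓)  00-1(✓)  000-(✓)  001-(✓)  1-01(✓)  1-10(✓)  1-11(✓)  10-1(✓)  101-(✓)  11-0(✓)  11-1(✓)  110-(✓)  111-(✓)
size-2^2 implicants → --01  -0-1  -01-  00--  1--1  1-1-  11--
Unchecked terms (primes): --01, -0-1, -01-, 00--, 1--1, 1-1-, 11--

NONE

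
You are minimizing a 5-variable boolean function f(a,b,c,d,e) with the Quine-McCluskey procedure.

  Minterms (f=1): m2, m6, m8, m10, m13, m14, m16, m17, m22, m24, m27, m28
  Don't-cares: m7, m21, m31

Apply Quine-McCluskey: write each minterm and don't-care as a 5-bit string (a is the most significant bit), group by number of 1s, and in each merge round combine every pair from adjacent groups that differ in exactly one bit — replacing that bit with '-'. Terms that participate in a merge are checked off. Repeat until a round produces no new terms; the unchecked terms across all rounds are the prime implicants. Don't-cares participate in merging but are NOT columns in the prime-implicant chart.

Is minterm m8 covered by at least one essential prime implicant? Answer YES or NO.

NO

Round 0: 00010✓ 00110✓ 00111✓ 01000✓ 01010✓ 01101 01110✓ 10000✓ 10001✓ 10101✓ 10110✓ 11000✓ 11011✓ 11100✓ 11111✓
Round 1: -0110 -1000 0-010✓ 0-110✓ 00-10✓ 0011- 01-10✓ 010-0 1-000 10-01 1000- 11-00 11-11
Round 2: 0--10
PIs = {-0110, -1000, 0--10, 0011-, 010-0, 01101, 1-000, 10-01, 1000-, 11-00, 11-11}
Coverage chart:
  m2: 0--10 ←essential
  m6: -0110,0--10,0011-
  m8: -1000,010-0
  m10: 0--10,010-0
  m13: 01101 ←essential
  m14: 0--10 ←essential
  m16: 1-000,1000-
  m17: 10-01,1000-
  m22: -0110 ←essential
  m24: -1000,1-000,11-00
  m27: 11-11 ←essential
  m28: 11-00 ←essential
Essential: -0110, 0--10, 01101, 11-00, 11-11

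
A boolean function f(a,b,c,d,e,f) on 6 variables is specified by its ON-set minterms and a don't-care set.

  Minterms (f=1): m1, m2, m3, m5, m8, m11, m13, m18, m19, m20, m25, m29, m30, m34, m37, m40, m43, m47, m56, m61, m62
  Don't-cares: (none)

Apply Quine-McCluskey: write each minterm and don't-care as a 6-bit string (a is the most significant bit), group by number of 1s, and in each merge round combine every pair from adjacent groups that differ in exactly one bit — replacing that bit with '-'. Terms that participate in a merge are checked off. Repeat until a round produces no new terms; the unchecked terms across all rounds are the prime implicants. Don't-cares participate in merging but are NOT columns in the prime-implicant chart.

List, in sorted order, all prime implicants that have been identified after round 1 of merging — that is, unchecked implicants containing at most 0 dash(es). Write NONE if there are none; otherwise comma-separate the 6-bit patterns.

010100

[col 0] 000001*, 000010*, 000011*, 000101*, 001000*, 001011*, 001101*, 010010*, 010011*, 010100, 011001*, 011101*, 011110*, 100010*, 100101*, 101000*, 101011*, 101111*, 111000*, 111101*, 111110*
[col 1] -00010, -00101, -01000, -01011, -11101, -11110, 0-0010*, 0-0011*, 0-1101, 00-011, 00-101, 000-01, 0000-1, 00001-*, 01001-*, 011-01, 1-1000, 101-11
[col 2] 0-001-
Prime implicants: -00010, -00101, -01000, -01011, -11101, -11110, 0-001-, 0-1101, 00-011, 00-101, 000-01, 0000-1, 010100, 011-01, 1-1000, 101-11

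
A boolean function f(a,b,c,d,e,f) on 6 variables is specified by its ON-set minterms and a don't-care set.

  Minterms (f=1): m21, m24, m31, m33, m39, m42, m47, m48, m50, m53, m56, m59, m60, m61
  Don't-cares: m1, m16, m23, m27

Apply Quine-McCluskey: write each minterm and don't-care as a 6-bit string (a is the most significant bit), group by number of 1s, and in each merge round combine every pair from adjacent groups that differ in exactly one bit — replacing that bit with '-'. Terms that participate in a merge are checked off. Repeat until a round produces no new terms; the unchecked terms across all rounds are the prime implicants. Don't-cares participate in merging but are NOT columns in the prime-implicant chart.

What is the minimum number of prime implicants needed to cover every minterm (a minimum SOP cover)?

9

[col 0] 000001*, 010000*, 010101*, 010111*, 011000*, 011011*, 011111*, 100001*, 100111*, 101010, 101111*, 110000*, 110010*, 110101*, 111000*, 111011*, 111100*, 111101*
[col 1] -00001, -10000*, -10101, -11000*, -11011, 01-000*, 01-111, 0101-1, 011-11, 10-111, 11-000*, 11-101, 1100-0, 111-00, 11110-
[col 2] -1-000
Prime implicants: -00001, -1-000, -10101, -11011, 01-111, 0101-1, 011-11, 10-111, 101010, 11-101, 1100-0, 111-00, 11110-
PI chart (minterm → PIs covering it):
  21 | -10101,0101-1
  24 | -1-000  (sole → essential)
  31 | 01-111,011-11
  33 | -00001  (sole → essential)
  39 | 10-111  (sole → essential)
  42 | 101010  (sole → essential)
  47 | 10-111  (sole → essential)
  48 | -1-000,1100-0
  50 | 1100-0  (sole → essential)
  53 | -10101,11-101
  56 | -1-000,111-00
  59 | -11011  (sole → essential)
  60 | 111-00,11110-
  61 | 11-101,11110-
Essential prime implicants: -00001, -1-000, -11011, 10-111, 101010, 1100-0
Petrick residual → -10101, 01-111, 11110-
Minimum SOP uses 9 PIs: b'c'd'e'f + bd'e'f' + bc'de'f + bcd'ef + a'bdef + ab'def + ab'cd'ef' + abc'd'f' + abcde'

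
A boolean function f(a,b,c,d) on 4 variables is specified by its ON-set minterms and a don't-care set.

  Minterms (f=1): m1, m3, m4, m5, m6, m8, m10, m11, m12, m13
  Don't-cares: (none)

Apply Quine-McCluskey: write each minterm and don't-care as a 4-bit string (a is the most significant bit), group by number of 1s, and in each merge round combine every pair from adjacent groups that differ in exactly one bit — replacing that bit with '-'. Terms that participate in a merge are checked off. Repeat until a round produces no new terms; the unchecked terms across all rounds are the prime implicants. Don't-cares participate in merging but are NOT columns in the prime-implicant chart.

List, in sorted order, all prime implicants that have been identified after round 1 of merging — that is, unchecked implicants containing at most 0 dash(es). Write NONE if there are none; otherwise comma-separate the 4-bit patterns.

size-2^0 implicants → 0001(✓)  0011(✓)  0100(✓)  0101(✓)  0110(✓)  1000(✓)  1010(✓)  1011(✓)  1100(✓)  1101(✓)
size-2^1 implicants → -011  -100(✓)  -101(✓)  0-01  00-1  01-0  010-(✓)  1-00  10-0  101-  110-(✓)
size-2^2 implicants → -10-
Unchecked terms (primes): -011, -10-, 0-01, 00-1, 01-0, 1-00, 10-0, 101-

NONE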